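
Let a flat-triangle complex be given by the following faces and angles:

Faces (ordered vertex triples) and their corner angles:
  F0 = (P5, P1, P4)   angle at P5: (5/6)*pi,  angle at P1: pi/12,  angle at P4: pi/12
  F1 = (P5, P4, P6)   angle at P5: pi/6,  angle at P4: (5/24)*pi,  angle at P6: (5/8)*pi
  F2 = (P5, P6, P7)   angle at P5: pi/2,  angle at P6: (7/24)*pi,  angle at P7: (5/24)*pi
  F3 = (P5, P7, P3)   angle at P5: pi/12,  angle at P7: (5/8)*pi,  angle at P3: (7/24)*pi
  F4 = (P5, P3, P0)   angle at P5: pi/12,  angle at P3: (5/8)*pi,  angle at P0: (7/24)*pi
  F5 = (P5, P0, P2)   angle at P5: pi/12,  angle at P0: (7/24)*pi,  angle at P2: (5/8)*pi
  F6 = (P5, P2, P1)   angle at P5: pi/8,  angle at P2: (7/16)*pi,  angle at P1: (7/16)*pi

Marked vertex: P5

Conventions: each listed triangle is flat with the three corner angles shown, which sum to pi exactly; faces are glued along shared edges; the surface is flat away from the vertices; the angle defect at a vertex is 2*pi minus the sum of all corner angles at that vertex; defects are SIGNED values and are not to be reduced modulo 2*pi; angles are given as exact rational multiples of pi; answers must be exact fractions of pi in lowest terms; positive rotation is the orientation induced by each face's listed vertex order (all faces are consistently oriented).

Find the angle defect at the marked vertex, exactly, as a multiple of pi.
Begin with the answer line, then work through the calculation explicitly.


Answer: defect(P5) = pi/8

Sum of corner angles at P5: (15/8)*pi
defect = 2*pi - (15/8)*pi


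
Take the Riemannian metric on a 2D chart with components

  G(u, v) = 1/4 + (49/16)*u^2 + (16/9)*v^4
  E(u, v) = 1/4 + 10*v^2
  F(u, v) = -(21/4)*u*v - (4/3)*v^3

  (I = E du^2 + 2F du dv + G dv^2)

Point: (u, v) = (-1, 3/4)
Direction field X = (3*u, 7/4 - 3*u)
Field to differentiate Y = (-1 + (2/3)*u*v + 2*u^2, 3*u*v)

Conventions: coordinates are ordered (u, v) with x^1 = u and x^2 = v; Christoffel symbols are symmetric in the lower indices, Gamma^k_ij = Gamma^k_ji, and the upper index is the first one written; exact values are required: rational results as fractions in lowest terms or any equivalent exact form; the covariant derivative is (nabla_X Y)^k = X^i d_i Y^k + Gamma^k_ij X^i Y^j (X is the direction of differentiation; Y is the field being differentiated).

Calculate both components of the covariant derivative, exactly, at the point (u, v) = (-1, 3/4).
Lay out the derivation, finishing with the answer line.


E = 47/8, F = 27/8, G = 31/8 at the point
E_u = 0, E_v = 15, F_u = -63/16, F_v = 3, G_u = -49/8, G_v = 3
EG - F^2 = 91/8;  g^inv = (8/91) * [[31/8, -27/8], [-27/8, 47/8]]
first-kind symbols [ij,l] = (1/2)(d_i g_jl + d_j g_il - d_l g_ij): [uu,u] = E_u/2 = 0, [uu,v] = F_u - E_v/2 = -183/16, [uv,u] = E_v/2 = 15/2, [uv,v] = G_u/2 = -49/16, [vv,u] = F_v - G_u/2 = 97/16, [vv,v] = G_v/2 = 3/2
Gamma^u_ij = (G*[ij,u] - F*[ij,v])/(EG - F^2), Gamma^v_ij = (E*[ij,v] - F*[ij,u])/(EG - F^2)
Gamma_uuu = 4941/1456, Gamma_uuv = 5043/1456, Gamma_uvv = 337/208, Gamma_vuu = -8601/1456, Gamma_vuv = -5543/1456, Gamma_vvv = -213/208
X = (-3, 19/4), Y = (1/2, -9/4) at the point

Answer: (nabla_X Y)^u = 12697/768, (nabla_X Y)^v = -9199/256


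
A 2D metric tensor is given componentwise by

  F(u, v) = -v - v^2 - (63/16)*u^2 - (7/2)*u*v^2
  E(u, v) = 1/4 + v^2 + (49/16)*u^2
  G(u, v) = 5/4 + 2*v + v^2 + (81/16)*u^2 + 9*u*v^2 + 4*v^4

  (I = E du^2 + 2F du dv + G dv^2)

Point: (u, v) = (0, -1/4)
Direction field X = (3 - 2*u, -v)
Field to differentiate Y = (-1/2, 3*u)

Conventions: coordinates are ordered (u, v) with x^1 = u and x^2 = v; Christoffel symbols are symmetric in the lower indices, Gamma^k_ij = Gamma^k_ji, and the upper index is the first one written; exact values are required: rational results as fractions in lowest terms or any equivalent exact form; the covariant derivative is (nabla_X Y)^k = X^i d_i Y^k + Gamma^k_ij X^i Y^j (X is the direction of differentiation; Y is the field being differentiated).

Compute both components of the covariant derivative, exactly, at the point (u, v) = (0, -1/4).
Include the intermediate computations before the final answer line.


E = 5/16, F = 3/16, G = 53/64 at the point
E_u = 0, E_v = -1/2, F_u = -7/32, F_v = -1/2, G_u = 9/16, G_v = 5/4
EG - F^2 = 229/1024;  g^inv = (1024/229) * [[53/64, -3/16], [-3/16, 5/16]]
first-kind symbols [ij,l] = (1/2)(d_i g_jl + d_j g_il - d_l g_ij): [uu,u] = E_u/2 = 0, [uu,v] = F_u - E_v/2 = 1/32, [uv,u] = E_v/2 = -1/4, [uv,v] = G_u/2 = 9/32, [vv,u] = F_v - G_u/2 = -25/32, [vv,v] = G_v/2 = 5/8
Gamma^u_ij = (G*[ij,u] - F*[ij,v])/(EG - F^2), Gamma^v_ij = (E*[ij,v] - F*[ij,u])/(EG - F^2)
Gamma_uuu = -6/229, Gamma_uuv = -266/229, Gamma_uvv = -1565/458, Gamma_vuu = 10/229, Gamma_vuv = 138/229, Gamma_vvv = 350/229
X = (3, 1/4), Y = (-1/2, 0) at the point

Answer: (nabla_X Y)^u = 169/916, (nabla_X Y)^v = 8115/916


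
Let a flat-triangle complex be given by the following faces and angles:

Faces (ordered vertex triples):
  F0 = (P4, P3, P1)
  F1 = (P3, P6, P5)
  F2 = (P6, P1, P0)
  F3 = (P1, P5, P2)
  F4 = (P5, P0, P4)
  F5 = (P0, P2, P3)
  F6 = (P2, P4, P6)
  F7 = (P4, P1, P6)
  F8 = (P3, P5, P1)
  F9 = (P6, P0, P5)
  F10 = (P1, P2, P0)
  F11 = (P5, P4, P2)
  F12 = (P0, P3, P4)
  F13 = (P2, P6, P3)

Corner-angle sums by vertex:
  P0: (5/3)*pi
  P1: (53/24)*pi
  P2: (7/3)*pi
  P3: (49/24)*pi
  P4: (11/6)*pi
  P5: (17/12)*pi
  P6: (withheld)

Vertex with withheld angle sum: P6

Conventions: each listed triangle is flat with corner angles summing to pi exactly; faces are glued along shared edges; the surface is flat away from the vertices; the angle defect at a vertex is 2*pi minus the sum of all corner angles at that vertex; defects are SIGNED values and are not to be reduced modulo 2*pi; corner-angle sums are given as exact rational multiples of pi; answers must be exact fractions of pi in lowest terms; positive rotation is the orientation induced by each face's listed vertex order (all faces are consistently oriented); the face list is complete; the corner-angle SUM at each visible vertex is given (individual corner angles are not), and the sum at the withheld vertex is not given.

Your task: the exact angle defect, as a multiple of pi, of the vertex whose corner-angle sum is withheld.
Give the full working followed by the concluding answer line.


V = 7, E = 21, F = 14; chi = V - E + F = 0
Gauss-Bonnet: total defect = 2*pi*chi = 0; visible defects sum to pi/2

Answer: defect(P6) = -pi/2


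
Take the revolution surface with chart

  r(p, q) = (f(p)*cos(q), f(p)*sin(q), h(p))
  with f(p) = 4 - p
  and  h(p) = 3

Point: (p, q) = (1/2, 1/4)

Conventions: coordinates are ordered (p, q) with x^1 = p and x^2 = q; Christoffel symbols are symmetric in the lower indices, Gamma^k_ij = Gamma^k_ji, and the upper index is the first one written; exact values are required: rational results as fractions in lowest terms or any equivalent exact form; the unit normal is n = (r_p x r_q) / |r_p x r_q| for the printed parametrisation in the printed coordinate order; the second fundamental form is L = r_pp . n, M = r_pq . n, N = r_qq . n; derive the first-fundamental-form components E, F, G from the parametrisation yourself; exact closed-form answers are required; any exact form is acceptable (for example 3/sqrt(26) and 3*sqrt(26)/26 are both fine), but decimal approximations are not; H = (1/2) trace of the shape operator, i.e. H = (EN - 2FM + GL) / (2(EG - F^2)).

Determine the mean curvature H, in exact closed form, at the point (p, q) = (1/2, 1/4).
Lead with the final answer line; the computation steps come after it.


Answer: H = 0

f = 7/2, f' = -1, f'' = 0, h' = 0, h'' = 0
E = 1, F = 0, G = 49/4; answer radicand W^2 = 1
unnormalised second-form numerators: l = 0, m = 0, n = 0; L = l/sqrt(1), and similarly M = m/sqrt(W^2), N = n/sqrt(W^2)
H = (E*n - 2*F*m + G*l) / (2*(EG - F^2)*sqrt(W^2)); E*n - 2*F*m + G*l = 0, EG - F^2 = 49/4, so H = (0)/sqrt(1)


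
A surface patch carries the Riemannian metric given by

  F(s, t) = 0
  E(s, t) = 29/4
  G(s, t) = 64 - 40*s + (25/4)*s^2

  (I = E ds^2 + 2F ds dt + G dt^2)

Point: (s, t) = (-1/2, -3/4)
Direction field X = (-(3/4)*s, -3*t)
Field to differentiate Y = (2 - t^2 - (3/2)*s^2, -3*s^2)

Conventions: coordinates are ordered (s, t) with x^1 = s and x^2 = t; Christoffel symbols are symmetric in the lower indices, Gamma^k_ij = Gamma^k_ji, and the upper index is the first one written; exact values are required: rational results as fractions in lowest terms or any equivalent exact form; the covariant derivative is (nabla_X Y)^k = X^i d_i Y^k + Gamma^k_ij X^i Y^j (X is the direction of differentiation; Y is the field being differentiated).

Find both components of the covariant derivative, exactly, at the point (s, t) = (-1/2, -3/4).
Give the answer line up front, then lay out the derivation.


Answer: (nabla_X Y)^s = -1341/928, (nabla_X Y)^t = 657/1184

E = 29/4, F = 0, G = 1369/16 at the point
E_s = 0, E_t = 0, F_s = 0, F_t = 0, G_s = -185/4, G_t = 0
EG - F^2 = 39701/64;  g^inv = (64/39701) * [[1369/16, 0], [0, 29/4]]
first-kind symbols [ij,l] = (1/2)(d_i g_jl + d_j g_il - d_l g_ij): [ss,s] = E_s/2 = 0, [ss,t] = F_s - E_t/2 = 0, [st,s] = E_t/2 = 0, [st,t] = G_s/2 = -185/8, [tt,s] = F_t - G_s/2 = 185/8, [tt,t] = G_t/2 = 0
Gamma^s_ij = (G*[ij,s] - F*[ij,t])/(EG - F^2), Gamma^t_ij = (E*[ij,t] - F*[ij,s])/(EG - F^2)
Gamma_sss = 0, Gamma_sst = 0, Gamma_stt = 185/58, Gamma_tss = 0, Gamma_tst = -10/37, Gamma_ttt = 0
X = (3/8, 9/4), Y = (17/16, -3/4) at the point


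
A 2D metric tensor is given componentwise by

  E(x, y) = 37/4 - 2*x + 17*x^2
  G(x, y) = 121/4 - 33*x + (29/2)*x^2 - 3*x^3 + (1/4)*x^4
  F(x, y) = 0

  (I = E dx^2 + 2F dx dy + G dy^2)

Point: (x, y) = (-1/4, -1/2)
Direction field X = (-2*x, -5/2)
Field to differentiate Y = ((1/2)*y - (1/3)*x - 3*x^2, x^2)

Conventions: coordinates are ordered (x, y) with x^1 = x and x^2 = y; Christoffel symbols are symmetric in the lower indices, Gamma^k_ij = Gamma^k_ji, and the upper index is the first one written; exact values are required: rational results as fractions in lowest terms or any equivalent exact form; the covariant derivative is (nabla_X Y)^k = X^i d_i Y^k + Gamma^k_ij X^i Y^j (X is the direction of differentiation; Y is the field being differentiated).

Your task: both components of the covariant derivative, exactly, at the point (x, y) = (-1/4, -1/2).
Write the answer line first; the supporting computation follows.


Answer: (nabla_X Y)^x = -116347/132864, (nabla_X Y)^y = -1747/2412

E = 173/16, F = 0, G = 40401/1024 at the point
E_x = -21/2, E_y = 0, F_x = 0, F_y = 0, G_x = -2613/64, G_y = 0
EG - F^2 = 6989373/16384;  g^inv = (16384/6989373) * [[40401/1024, 0], [0, 173/16]]
first-kind symbols [ij,l] = (1/2)(d_i g_jl + d_j g_il - d_l g_ij): [xx,x] = E_x/2 = -21/4, [xx,y] = F_x - E_y/2 = 0, [xy,x] = E_y/2 = 0, [xy,y] = G_x/2 = -2613/128, [yy,x] = F_y - G_x/2 = 2613/128, [yy,y] = G_y/2 = 0
Gamma^x_ij = (G*[ij,x] - F*[ij,y])/(EG - F^2), Gamma^y_ij = (E*[ij,y] - F*[ij,x])/(EG - F^2)
Gamma_xxx = -84/173, Gamma_xxy = 0, Gamma_xyy = 2613/1384, Gamma_yxx = 0, Gamma_yxy = -104/201, Gamma_yyy = 0
X = (1/2, -5/2), Y = (-17/48, 1/16) at the point


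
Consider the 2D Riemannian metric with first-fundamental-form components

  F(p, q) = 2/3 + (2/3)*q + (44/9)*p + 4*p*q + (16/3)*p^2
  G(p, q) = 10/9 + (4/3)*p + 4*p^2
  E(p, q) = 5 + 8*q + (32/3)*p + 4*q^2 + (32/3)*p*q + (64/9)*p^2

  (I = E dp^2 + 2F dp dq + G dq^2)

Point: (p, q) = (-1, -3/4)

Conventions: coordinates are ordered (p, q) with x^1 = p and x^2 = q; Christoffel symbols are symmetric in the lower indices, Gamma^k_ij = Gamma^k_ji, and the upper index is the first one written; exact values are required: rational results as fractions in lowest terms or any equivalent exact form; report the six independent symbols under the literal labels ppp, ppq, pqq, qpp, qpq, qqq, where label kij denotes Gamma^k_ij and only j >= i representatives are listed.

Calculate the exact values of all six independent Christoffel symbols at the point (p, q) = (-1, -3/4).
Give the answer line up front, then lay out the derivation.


Answer: Gamma_ppp = -208/305, Gamma_ppq = -156/305, Gamma_pqq = 0, Gamma_qpp = -32/61, Gamma_qpq = -24/61, Gamma_qqq = 0

E = 205/36, F = 65/18, G = 34/9 at the point
E_p = -104/9, E_q = -26/3, F_p = -79/9, F_q = -10/3, G_p = -20/3, G_q = 0
EG - F^2 = 305/36;  g^inv = (36/305) * [[34/9, -65/18], [-65/18, 205/36]]
first-kind symbols [ij,l] = (1/2)(d_i g_jl + d_j g_il - d_l g_ij): [pp,p] = E_p/2 = -52/9, [pp,q] = F_p - E_q/2 = -40/9, [pq,p] = E_q/2 = -13/3, [pq,q] = G_p/2 = -10/3, [qq,p] = F_q - G_p/2 = 0, [qq,q] = G_q/2 = 0
Gamma^p_ij = (G*[ij,p] - F*[ij,q])/(EG - F^2), Gamma^q_ij = (E*[ij,q] - F*[ij,p])/(EG - F^2)


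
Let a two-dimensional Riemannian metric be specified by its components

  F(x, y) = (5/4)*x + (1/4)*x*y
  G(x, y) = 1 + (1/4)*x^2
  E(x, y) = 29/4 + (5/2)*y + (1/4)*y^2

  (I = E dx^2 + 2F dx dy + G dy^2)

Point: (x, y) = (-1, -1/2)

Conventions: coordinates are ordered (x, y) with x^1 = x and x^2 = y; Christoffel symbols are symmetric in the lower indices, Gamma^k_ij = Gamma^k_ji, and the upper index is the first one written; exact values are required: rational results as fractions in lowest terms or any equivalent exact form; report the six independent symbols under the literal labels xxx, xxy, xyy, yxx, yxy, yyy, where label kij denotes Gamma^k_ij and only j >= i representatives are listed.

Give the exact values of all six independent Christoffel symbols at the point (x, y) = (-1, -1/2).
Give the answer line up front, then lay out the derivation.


Answer: Gamma_xxx = 0, Gamma_xxy = 18/101, Gamma_xyy = 0, Gamma_yxx = 0, Gamma_yxy = -4/101, Gamma_yyy = 0

E = 97/16, F = -9/8, G = 5/4 at the point
E_x = 0, E_y = 9/4, F_x = 9/8, F_y = -1/4, G_x = -1/2, G_y = 0
EG - F^2 = 101/16;  g^inv = (16/101) * [[5/4, 9/8], [9/8, 97/16]]
first-kind symbols [ij,l] = (1/2)(d_i g_jl + d_j g_il - d_l g_ij): [xx,x] = E_x/2 = 0, [xx,y] = F_x - E_y/2 = 0, [xy,x] = E_y/2 = 9/8, [xy,y] = G_x/2 = -1/4, [yy,x] = F_y - G_x/2 = 0, [yy,y] = G_y/2 = 0
Gamma^x_ij = (G*[ij,x] - F*[ij,y])/(EG - F^2), Gamma^y_ij = (E*[ij,y] - F*[ij,x])/(EG - F^2)


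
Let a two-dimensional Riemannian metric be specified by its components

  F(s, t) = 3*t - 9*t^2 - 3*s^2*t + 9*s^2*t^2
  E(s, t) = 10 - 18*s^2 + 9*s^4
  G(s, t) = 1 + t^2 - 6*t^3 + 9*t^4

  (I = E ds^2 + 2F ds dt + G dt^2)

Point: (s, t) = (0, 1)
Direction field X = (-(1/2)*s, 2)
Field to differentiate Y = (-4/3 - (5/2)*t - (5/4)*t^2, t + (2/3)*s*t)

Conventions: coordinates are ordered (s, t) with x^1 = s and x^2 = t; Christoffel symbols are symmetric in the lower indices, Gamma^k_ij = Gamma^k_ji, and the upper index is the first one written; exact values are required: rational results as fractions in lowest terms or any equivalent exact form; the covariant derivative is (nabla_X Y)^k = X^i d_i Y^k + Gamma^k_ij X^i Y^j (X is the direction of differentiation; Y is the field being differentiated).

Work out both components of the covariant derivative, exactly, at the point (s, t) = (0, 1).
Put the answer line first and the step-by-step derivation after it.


Answer: (nabla_X Y)^s = -85/7, (nabla_X Y)^t = 24/7

E = 10, F = -6, G = 5 at the point
E_s = 0, E_t = 0, F_s = 0, F_t = -15, G_s = 0, G_t = 20
EG - F^2 = 14;  g^inv = (1/14) * [[5, 6], [6, 10]]
first-kind symbols [ij,l] = (1/2)(d_i g_jl + d_j g_il - d_l g_ij): [ss,s] = E_s/2 = 0, [ss,t] = F_s - E_t/2 = 0, [st,s] = E_t/2 = 0, [st,t] = G_s/2 = 0, [tt,s] = F_t - G_s/2 = -15, [tt,t] = G_t/2 = 10
Gamma^s_ij = (G*[ij,s] - F*[ij,t])/(EG - F^2), Gamma^t_ij = (E*[ij,t] - F*[ij,s])/(EG - F^2)
Gamma_sss = 0, Gamma_sst = 0, Gamma_stt = -15/14, Gamma_tss = 0, Gamma_tst = 0, Gamma_ttt = 5/7
X = (0, 2), Y = (-61/12, 1) at the point


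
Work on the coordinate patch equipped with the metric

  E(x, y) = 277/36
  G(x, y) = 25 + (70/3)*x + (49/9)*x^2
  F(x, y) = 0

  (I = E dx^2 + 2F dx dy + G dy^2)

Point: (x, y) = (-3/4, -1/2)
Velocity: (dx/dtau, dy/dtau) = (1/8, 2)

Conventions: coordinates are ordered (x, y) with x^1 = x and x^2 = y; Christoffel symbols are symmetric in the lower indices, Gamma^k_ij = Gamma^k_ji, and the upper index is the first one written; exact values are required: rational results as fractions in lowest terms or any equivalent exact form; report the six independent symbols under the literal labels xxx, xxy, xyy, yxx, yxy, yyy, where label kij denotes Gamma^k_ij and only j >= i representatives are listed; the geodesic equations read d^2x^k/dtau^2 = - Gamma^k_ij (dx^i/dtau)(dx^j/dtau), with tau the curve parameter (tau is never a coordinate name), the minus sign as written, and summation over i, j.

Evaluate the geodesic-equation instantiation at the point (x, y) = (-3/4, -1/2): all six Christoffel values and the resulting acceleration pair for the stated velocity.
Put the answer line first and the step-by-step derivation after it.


Answer: Gamma_xxx = 0, Gamma_xxy = 0, Gamma_xyy = -273/277, Gamma_yxx = 0, Gamma_yxy = 28/39, Gamma_yyy = 0; accelerations (d^2x/dtau^2, d^2y/dtau^2) = (1092/277, -14/39)

E = 277/36, F = 0, G = 169/16 at the point
E_x = 0, E_y = 0, F_x = 0, F_y = 0, G_x = 91/6, G_y = 0
EG - F^2 = 46813/576;  g^inv = (576/46813) * [[169/16, 0], [0, 277/36]]
first-kind symbols [ij,l] = (1/2)(d_i g_jl + d_j g_il - d_l g_ij): [xx,x] = E_x/2 = 0, [xx,y] = F_x - E_y/2 = 0, [xy,x] = E_y/2 = 0, [xy,y] = G_x/2 = 91/12, [yy,x] = F_y - G_x/2 = -91/12, [yy,y] = G_y/2 = 0
Gamma^x_ij = (G*[ij,x] - F*[ij,y])/(EG - F^2), Gamma^y_ij = (E*[ij,y] - F*[ij,x])/(EG - F^2)
Gamma_xxx = 0, Gamma_xxy = 0, Gamma_xyy = -273/277, Gamma_yxx = 0, Gamma_yxy = 28/39, Gamma_yyy = 0
d^2x/dtau^2 = -(Gamma_xxx*(1/8)^2 + 2*Gamma_xxy*(1/8)*(2) + Gamma_xyy*(2)^2) = 1092/277
d^2y/dtau^2 = -(Gamma_yxx*(1/8)^2 + 2*Gamma_yxy*(1/8)*(2) + Gamma_yyy*(2)^2) = -14/39


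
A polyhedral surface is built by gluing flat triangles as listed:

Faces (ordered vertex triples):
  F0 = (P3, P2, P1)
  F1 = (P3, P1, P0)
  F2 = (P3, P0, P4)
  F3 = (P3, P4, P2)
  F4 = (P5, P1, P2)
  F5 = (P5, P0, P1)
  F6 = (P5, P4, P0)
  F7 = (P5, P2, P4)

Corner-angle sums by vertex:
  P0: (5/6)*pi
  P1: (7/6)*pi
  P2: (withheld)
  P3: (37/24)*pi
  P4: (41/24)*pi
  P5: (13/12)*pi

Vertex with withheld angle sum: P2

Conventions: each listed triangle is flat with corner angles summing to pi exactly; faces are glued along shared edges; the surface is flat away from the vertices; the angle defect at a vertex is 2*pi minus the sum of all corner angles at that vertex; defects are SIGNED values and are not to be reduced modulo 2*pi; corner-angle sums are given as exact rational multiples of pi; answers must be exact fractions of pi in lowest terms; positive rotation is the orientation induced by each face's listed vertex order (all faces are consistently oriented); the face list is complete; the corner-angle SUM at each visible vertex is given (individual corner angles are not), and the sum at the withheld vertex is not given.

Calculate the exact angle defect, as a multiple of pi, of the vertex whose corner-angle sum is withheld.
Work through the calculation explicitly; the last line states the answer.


V = 6, E = 12, F = 8; chi = V - E + F = 2
Gauss-Bonnet: total defect = 2*pi*chi = 4*pi; visible defects sum to (11/3)*pi

Answer: defect(P2) = pi/3


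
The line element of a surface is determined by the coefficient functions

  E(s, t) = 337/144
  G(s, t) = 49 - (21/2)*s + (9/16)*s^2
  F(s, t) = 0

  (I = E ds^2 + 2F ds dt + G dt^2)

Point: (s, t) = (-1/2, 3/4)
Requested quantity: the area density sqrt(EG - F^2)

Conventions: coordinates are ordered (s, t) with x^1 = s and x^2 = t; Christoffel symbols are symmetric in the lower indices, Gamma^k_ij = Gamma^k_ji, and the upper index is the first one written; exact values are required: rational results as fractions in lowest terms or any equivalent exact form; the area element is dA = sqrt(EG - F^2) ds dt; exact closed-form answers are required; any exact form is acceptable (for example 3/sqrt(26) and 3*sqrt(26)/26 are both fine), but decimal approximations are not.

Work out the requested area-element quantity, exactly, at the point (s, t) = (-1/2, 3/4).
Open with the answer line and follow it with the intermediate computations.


Answer: sqrt(EG - F^2) = 59*sqrt(337)/96

E = 337/144, F = 0, G = 3481/64; EG - F^2 = 1173097/9216


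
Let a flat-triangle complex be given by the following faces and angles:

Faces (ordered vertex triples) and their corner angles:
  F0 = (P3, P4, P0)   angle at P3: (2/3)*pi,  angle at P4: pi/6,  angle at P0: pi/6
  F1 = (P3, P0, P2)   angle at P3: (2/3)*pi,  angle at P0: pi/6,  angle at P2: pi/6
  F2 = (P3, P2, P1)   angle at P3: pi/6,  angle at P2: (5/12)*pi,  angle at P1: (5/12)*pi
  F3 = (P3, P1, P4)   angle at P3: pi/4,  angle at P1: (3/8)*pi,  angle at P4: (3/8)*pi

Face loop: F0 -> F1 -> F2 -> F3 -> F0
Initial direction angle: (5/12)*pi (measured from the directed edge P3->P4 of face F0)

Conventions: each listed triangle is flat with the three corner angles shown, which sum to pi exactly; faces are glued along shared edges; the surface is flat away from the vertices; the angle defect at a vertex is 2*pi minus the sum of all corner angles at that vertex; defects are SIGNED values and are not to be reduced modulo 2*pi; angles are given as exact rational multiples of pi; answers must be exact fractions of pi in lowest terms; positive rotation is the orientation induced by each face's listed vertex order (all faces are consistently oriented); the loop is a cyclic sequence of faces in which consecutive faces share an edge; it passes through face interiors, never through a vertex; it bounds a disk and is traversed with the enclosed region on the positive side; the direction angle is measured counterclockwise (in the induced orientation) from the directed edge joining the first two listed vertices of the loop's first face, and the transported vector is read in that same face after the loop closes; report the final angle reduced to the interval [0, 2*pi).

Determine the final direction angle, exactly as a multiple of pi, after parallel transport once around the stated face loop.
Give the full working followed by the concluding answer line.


enclosed vertex P3: corner angles sum to (7/4)*pi, defect = 2*pi - (7/4)*pi = pi/4
summing the enclosed defects onto the initial angle, mod 2*pi in the induced orientation:
final angle = (5/12)*pi + pi/4 = (2/3)*pi (mod 2*pi)

Answer: final direction angle = (2/3)*pi


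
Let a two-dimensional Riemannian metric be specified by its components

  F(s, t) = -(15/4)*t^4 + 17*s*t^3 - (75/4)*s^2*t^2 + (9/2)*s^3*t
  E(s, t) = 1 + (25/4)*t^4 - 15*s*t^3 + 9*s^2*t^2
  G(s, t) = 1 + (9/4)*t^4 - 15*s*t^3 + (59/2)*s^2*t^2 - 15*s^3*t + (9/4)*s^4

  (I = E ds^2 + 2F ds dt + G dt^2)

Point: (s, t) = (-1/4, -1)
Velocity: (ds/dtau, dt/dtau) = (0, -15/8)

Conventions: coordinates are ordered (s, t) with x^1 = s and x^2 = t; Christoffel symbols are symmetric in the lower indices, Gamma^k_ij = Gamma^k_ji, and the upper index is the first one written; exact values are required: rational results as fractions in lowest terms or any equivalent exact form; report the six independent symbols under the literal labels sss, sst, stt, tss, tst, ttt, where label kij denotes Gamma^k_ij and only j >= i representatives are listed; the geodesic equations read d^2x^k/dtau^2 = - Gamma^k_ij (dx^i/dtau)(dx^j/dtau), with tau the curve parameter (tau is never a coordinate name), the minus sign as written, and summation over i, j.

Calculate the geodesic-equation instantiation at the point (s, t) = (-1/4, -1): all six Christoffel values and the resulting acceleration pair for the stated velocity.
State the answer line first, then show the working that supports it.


Answer: Gamma_sss = 1792/1427, Gamma_sst = -7616/4281, Gamma_stt = 3136/4281, Gamma_tss = -352/1427, Gamma_tst = 1496/4281, Gamma_ttt = -616/4281; accelerations (d^2s/dtau^2, d^2t/dtau^2) = (-3675/1427, 5775/11416)

E = 65/16, F = -77/128, G = 1145/1024 at the point
E_s = 21/2, E_t = -119/8, F_s = -271/32, F_t = 579/128, G_s = 187/64, G_t = -77/64
EG - F^2 = 4281/1024;  g^inv = (1024/4281) * [[1145/1024, 77/128], [77/128, 65/16]]
first-kind symbols [ij,l] = (1/2)(d_i g_jl + d_j g_il - d_l g_ij): [ss,s] = E_s/2 = 21/4, [ss,t] = F_s - E_t/2 = -33/32, [st,s] = E_t/2 = -119/16, [st,t] = G_s/2 = 187/128, [tt,s] = F_t - G_s/2 = 49/16, [tt,t] = G_t/2 = -77/128
Gamma^s_ij = (G*[ij,s] - F*[ij,t])/(EG - F^2), Gamma^t_ij = (E*[ij,t] - F*[ij,s])/(EG - F^2)
Gamma_sss = 1792/1427, Gamma_sst = -7616/4281, Gamma_stt = 3136/4281, Gamma_tss = -352/1427, Gamma_tst = 1496/4281, Gamma_ttt = -616/4281
d^2s/dtau^2 = -(Gamma_sss*(0)^2 + 2*Gamma_sst*(0)*(-15/8) + Gamma_stt*(-15/8)^2) = -3675/1427
d^2t/dtau^2 = -(Gamma_tss*(0)^2 + 2*Gamma_tst*(0)*(-15/8) + Gamma_ttt*(-15/8)^2) = 5775/11416


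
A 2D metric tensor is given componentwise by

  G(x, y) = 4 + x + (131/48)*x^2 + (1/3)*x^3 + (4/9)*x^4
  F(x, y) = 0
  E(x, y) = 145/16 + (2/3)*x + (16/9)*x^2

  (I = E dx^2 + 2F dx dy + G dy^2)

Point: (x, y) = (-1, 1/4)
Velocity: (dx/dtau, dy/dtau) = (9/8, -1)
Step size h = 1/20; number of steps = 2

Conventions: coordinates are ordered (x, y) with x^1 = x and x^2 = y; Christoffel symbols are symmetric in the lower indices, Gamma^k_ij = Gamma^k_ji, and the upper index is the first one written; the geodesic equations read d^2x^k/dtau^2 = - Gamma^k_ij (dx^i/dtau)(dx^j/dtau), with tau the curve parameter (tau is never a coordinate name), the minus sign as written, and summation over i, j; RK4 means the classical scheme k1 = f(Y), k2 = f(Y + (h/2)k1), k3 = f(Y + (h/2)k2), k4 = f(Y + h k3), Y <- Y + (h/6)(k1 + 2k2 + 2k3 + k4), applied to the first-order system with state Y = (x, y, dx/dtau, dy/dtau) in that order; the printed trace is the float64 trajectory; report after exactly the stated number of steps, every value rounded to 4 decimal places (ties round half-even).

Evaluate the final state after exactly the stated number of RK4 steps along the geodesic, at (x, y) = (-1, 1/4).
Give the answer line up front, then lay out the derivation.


Answer: x = -0.8879, y = 0.1450, dx/dtau = 1.1157, dy/dtau = -1.1005

f(Y) = (dx/dtau, dy/dtau, -Gamma^x_ij Y'^i Y'^j, -Gamma^y_ij Y'^i Y'^j) with the Gammas evaluated at the stage position; h = 0.050000; intermediate values shown to 6 dp
step 0: x = -1.0000, y = 0.2500, dx/dtau = 1.1250, dy/dtau = -1.0000
step 1:
  k1: at (x, y) = (-1.000000, 0.250000), (dx/dtau, dy/dtau) = (1.125000, -1.000000); Gamma_xxx = -0.141980, Gamma_xxy = 0.000000, Gamma_xyy = 0.257338, Gamma_yxx = 0.000000, Gamma_yxy = -0.448276, Gamma_yyy = 0.000000; k1 = (1.125000, -1.000000, -0.077645, -1.008621)
  k2: at (x, y) = (-0.971875, 0.225000), (dx/dtau, dy/dtau) = (1.123059, -1.025216); Gamma_xxx = -0.138149, Gamma_xxy = 0.000000, Gamma_xyy = 0.247293, Gamma_yxx = 0.000000, Gamma_yxy = -0.438188, Gamma_yyy = 0.000000; k2 = (1.123059, -1.025216, -0.085679, -1.009039)
  k3: at (x, y) = (-0.971924, 0.224370), (dx/dtau, dy/dtau) = (1.122858, -1.025226); Gamma_xxx = -0.138156, Gamma_xxy = 0.000000, Gamma_xyy = 0.247310, Gamma_yxx = 0.000000, Gamma_yxy = -0.438205, Gamma_yyy = 0.000000; k3 = (1.122858, -1.025226, -0.085757, -1.008909)
  k4: at (x, y) = (-0.943857, 0.198739), (dx/dtau, dy/dtau) = (1.120712, -1.050445); Gamma_xxx = -0.134235, Gamma_xxy = 0.000000, Gamma_xyy = 0.237389, Gamma_yxx = 0.000000, Gamma_yxy = -0.427693, Gamma_yyy = 0.000000; k4 = (1.120712, -1.050445, -0.093345, -1.007000)
  Y <- Y + (h/6)(k1 + 2k2 + 2k3 + k4): x = -0.9439, y = 0.1987, dx/dtau = 1.1207, dy/dtau = -1.0504
step 2:
  k1: at (x, y) = (-0.943854, 0.198739), (dx/dtau, dy/dtau) = (1.120718, -1.050429); Gamma_xxx = -0.134234, Gamma_xxy = 0.000000, Gamma_xyy = 0.237388, Gamma_yxx = 0.000000, Gamma_yxy = -0.427691, Gamma_yyy = 0.000000; k1 = (1.120718, -1.050429, -0.093335, -1.006986)
  k2: at (x, y) = (-0.915836, 0.172478), (dx/dtau, dy/dtau) = (1.118384, -1.075604); Gamma_xxx = -0.130223, Gamma_xxy = 0.000000, Gamma_xyy = 0.227586, Gamma_yxx = 0.000000, Gamma_yxy = -0.416750, Gamma_yyy = 0.000000; k2 = (1.118384, -1.075604, -0.100418, -1.002648)
  k3: at (x, y) = (-0.915894, 0.171849), (dx/dtau, dy/dtau) = (1.118207, -1.075496); Gamma_xxx = -0.130232, Gamma_xxy = 0.000000, Gamma_xyy = 0.227606, Gamma_yxx = 0.000000, Gamma_yxy = -0.416773, Gamma_yyy = 0.000000; k3 = (1.118207, -1.075496, -0.100430, -1.002444)
  k4: at (x, y) = (-0.887943, 0.144964), (dx/dtau, dy/dtau) = (1.115696, -1.100552); Gamma_xxx = -0.126135, Gamma_xxy = 0.000000, Gamma_xyy = 0.217928, Gamma_yxx = 0.000000, Gamma_yxy = -0.405412, Gamma_yyy = 0.000000; k4 = (1.115696, -1.100552, -0.106947, -0.995596)
  Y <- Y + (h/6)(k1 + 2k2 + 2k3 + k4): x = -0.8879, y = 0.1450, dx/dtau = 1.1157, dy/dtau = -1.1005


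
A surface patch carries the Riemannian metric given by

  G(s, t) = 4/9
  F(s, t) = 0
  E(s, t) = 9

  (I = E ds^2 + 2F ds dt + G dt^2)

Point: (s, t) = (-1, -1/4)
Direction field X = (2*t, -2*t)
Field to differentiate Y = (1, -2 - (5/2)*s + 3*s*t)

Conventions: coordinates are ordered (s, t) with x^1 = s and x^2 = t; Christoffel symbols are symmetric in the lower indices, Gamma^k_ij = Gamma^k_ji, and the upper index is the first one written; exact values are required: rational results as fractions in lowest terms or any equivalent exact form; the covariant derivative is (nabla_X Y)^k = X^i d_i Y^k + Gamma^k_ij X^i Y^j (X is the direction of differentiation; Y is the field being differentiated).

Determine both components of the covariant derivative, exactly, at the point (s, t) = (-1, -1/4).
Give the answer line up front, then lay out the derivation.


Answer: (nabla_X Y)^s = 0, (nabla_X Y)^t = 1/8

E = 9, F = 0, G = 4/9 at the point
E_s = 0, E_t = 0, F_s = 0, F_t = 0, G_s = 0, G_t = 0
EG - F^2 = 4;  g^inv = (1/4) * [[4/9, 0], [0, 9]]
first-kind symbols [ij,l] = (1/2)(d_i g_jl + d_j g_il - d_l g_ij): [ss,s] = E_s/2 = 0, [ss,t] = F_s - E_t/2 = 0, [st,s] = E_t/2 = 0, [st,t] = G_s/2 = 0, [tt,s] = F_t - G_s/2 = 0, [tt,t] = G_t/2 = 0
Gamma^s_ij = (G*[ij,s] - F*[ij,t])/(EG - F^2), Gamma^t_ij = (E*[ij,t] - F*[ij,s])/(EG - F^2)
Gamma_sss = 0, Gamma_sst = 0, Gamma_stt = 0, Gamma_tss = 0, Gamma_tst = 0, Gamma_ttt = 0
X = (-1/2, 1/2), Y = (1, 5/4) at the point


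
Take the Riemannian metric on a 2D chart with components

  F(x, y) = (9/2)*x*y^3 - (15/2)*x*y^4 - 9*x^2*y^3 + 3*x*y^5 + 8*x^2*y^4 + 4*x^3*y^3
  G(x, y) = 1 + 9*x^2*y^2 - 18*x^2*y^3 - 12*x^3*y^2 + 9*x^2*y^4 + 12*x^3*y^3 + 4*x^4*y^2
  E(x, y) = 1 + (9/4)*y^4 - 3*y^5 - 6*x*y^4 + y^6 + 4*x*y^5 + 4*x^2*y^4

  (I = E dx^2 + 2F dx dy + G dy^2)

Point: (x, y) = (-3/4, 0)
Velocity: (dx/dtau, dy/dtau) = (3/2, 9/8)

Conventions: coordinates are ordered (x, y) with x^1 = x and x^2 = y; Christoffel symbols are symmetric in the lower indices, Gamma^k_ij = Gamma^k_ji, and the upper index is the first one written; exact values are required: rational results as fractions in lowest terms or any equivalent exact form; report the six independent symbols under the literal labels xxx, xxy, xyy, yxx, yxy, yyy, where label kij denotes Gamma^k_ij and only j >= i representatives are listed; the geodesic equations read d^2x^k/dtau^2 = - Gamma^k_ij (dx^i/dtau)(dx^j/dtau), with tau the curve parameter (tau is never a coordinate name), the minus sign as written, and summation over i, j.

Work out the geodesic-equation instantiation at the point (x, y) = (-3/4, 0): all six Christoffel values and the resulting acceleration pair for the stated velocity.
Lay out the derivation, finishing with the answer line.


E = 1, F = 0, G = 1 at the point
E_x = 0, E_y = 0, F_x = 0, F_y = 0, G_x = 0, G_y = 0
EG - F^2 = 1;  g^inv = (1) * [[1, 0], [0, 1]]
first-kind symbols [ij,l] = (1/2)(d_i g_jl + d_j g_il - d_l g_ij): [xx,x] = E_x/2 = 0, [xx,y] = F_x - E_y/2 = 0, [xy,x] = E_y/2 = 0, [xy,y] = G_x/2 = 0, [yy,x] = F_y - G_x/2 = 0, [yy,y] = G_y/2 = 0
Gamma^x_ij = (G*[ij,x] - F*[ij,y])/(EG - F^2), Gamma^y_ij = (E*[ij,y] - F*[ij,x])/(EG - F^2)
Gamma_xxx = 0, Gamma_xxy = 0, Gamma_xyy = 0, Gamma_yxx = 0, Gamma_yxy = 0, Gamma_yyy = 0
d^2x/dtau^2 = -(Gamma_xxx*(3/2)^2 + 2*Gamma_xxy*(3/2)*(9/8) + Gamma_xyy*(9/8)^2) = 0
d^2y/dtau^2 = -(Gamma_yxx*(3/2)^2 + 2*Gamma_yxy*(3/2)*(9/8) + Gamma_yyy*(9/8)^2) = 0

Answer: Gamma_xxx = 0, Gamma_xxy = 0, Gamma_xyy = 0, Gamma_yxx = 0, Gamma_yxy = 0, Gamma_yyy = 0; accelerations (d^2x/dtau^2, d^2y/dtau^2) = (0, 0)


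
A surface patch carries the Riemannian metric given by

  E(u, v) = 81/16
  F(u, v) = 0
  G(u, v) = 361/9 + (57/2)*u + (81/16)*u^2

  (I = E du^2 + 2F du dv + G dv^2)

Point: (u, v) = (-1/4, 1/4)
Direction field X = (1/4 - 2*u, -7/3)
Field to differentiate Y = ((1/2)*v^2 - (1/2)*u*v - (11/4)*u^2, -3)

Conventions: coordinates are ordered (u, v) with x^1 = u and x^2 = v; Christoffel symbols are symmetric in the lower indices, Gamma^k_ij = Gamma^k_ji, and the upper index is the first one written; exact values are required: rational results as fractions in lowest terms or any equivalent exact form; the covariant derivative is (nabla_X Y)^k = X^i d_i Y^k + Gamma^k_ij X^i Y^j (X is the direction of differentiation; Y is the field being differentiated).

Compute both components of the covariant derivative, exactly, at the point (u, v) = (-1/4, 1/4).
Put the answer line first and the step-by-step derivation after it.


Answer: (nabla_X Y)^u = -7729/432, (nabla_X Y)^v = -3447/4432

E = 81/16, F = 0, G = 76729/2304 at the point
E_u = 0, E_v = 0, F_u = 0, F_v = 0, G_u = 831/32, G_v = 0
EG - F^2 = 690561/4096;  g^inv = (4096/690561) * [[76729/2304, 0], [0, 81/16]]
first-kind symbols [ij,l] = (1/2)(d_i g_jl + d_j g_il - d_l g_ij): [uu,u] = E_u/2 = 0, [uu,v] = F_u - E_v/2 = 0, [uv,u] = E_v/2 = 0, [uv,v] = G_u/2 = 831/64, [vv,u] = F_v - G_u/2 = -831/64, [vv,v] = G_v/2 = 0
Gamma^u_ij = (G*[ij,u] - F*[ij,v])/(EG - F^2), Gamma^v_ij = (E*[ij,v] - F*[ij,u])/(EG - F^2)
Gamma_uuu = 0, Gamma_uuv = 0, Gamma_uvv = -277/108, Gamma_vuu = 0, Gamma_vuv = 108/277, Gamma_vvv = 0
X = (3/4, -7/3), Y = (-7/64, -3) at the point


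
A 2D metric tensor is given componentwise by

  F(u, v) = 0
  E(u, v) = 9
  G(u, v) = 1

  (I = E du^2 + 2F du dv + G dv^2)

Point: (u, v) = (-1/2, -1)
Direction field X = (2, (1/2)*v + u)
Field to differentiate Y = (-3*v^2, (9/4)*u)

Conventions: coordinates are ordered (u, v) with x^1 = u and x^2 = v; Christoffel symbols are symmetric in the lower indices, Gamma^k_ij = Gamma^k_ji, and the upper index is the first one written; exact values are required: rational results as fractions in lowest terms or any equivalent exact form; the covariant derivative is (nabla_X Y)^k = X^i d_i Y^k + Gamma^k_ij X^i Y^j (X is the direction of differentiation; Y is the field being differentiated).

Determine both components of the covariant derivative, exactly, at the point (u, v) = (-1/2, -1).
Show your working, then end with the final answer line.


E = 9, F = 0, G = 1 at the point
E_u = 0, E_v = 0, F_u = 0, F_v = 0, G_u = 0, G_v = 0
EG - F^2 = 9;  g^inv = (1/9) * [[1, 0], [0, 9]]
first-kind symbols [ij,l] = (1/2)(d_i g_jl + d_j g_il - d_l g_ij): [uu,u] = E_u/2 = 0, [uu,v] = F_u - E_v/2 = 0, [uv,u] = E_v/2 = 0, [uv,v] = G_u/2 = 0, [vv,u] = F_v - G_u/2 = 0, [vv,v] = G_v/2 = 0
Gamma^u_ij = (G*[ij,u] - F*[ij,v])/(EG - F^2), Gamma^v_ij = (E*[ij,v] - F*[ij,u])/(EG - F^2)
Gamma_uuu = 0, Gamma_uuv = 0, Gamma_uvv = 0, Gamma_vuu = 0, Gamma_vuv = 0, Gamma_vvv = 0
X = (2, -1), Y = (-3, -9/8) at the point

Answer: (nabla_X Y)^u = -6, (nabla_X Y)^v = 9/2


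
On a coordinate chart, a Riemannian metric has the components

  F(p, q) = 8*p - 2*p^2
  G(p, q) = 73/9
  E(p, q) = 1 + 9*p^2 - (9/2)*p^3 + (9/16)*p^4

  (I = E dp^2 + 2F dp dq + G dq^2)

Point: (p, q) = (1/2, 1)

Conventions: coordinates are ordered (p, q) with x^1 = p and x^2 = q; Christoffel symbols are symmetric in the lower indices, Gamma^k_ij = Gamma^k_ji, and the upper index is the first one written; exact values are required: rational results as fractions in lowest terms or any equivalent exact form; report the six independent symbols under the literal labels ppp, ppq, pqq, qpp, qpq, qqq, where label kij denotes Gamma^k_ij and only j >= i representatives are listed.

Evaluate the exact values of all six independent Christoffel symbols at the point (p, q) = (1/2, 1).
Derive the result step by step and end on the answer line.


E = 697/256, F = 7/2, G = 73/9 at the point
E_p = 189/32, E_q = 0, F_p = 6, F_q = 0, G_p = 0, G_q = 0
EG - F^2 = 22657/2304;  g^inv = (2304/22657) * [[73/9, -7/2], [-7/2, 697/256]]
first-kind symbols [ij,l] = (1/2)(d_i g_jl + d_j g_il - d_l g_ij): [pp,p] = E_p/2 = 189/64, [pp,q] = F_p - E_q/2 = 6, [pq,p] = E_q/2 = 0, [pq,q] = G_p/2 = 0, [qq,p] = F_q - G_p/2 = 0, [qq,q] = G_q/2 = 0
Gamma^p_ij = (G*[ij,p] - F*[ij,q])/(EG - F^2), Gamma^q_ij = (E*[ij,q] - F*[ij,p])/(EG - F^2)

Answer: Gamma_ppp = 6804/22657, Gamma_ppq = 0, Gamma_pqq = 0, Gamma_qpp = 13824/22657, Gamma_qpq = 0, Gamma_qqq = 0


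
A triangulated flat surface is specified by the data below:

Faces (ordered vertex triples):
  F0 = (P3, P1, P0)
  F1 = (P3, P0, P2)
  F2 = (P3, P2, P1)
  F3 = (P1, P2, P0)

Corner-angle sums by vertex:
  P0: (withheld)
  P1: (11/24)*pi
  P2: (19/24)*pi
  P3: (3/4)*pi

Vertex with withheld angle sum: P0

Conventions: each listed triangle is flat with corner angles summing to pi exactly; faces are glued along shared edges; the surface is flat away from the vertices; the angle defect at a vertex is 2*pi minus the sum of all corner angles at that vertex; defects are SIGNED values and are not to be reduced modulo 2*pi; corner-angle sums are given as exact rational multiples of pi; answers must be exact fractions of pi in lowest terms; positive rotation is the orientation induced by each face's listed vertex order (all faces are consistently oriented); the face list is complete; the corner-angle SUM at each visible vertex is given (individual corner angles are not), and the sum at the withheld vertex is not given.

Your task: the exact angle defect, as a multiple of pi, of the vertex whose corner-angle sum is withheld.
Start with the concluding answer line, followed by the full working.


Answer: defect(P0) = 0

V = 4, E = 6, F = 4; chi = V - E + F = 2
Gauss-Bonnet: total defect = 2*pi*chi = 4*pi; visible defects sum to 4*pi


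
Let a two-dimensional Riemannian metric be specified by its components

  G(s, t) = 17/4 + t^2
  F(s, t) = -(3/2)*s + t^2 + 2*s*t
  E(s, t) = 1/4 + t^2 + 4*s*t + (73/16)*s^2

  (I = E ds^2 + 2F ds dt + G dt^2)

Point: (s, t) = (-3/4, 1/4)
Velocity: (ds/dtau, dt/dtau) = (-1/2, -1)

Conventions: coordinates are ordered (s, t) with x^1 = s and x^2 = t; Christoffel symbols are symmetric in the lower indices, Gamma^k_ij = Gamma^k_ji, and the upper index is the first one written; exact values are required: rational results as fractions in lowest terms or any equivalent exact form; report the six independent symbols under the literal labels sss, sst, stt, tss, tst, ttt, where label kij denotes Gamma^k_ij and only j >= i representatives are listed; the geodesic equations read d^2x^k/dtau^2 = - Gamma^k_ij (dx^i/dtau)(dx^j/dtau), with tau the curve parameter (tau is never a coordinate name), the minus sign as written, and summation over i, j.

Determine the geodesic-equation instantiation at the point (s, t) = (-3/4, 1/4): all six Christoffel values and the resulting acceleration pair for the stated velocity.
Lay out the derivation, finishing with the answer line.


E = 545/256, F = 13/16, G = 69/16 at the point
E_s = -187/32, E_t = -5/2, F_s = -1, F_t = -1, G_s = 0, G_t = 1/2
EG - F^2 = 34901/4096;  g^inv = (4096/34901) * [[69/16, -13/16], [-13/16, 545/256]]
first-kind symbols [ij,l] = (1/2)(d_i g_jl + d_j g_il - d_l g_ij): [ss,s] = E_s/2 = -187/64, [ss,t] = F_s - E_t/2 = 1/4, [st,s] = E_t/2 = -5/4, [st,t] = G_s/2 = 0, [tt,s] = F_t - G_s/2 = -1, [tt,t] = G_t/2 = 1/4
Gamma^s_ij = (G*[ij,s] - F*[ij,t])/(EG - F^2), Gamma^t_ij = (E*[ij,t] - F*[ij,s])/(EG - F^2)
Gamma_sss = -52444/34901, Gamma_sst = -22080/34901, Gamma_stt = -1088/2053, Gamma_tss = 11904/34901, Gamma_tst = 4160/34901, Gamma_ttt = 324/2053
d^2s/dtau^2 = -(Gamma_sss*(-1/2)^2 + 2*Gamma_sst*(-1/2)*(-1) + Gamma_stt*(-1)^2) = 53687/34901
d^2t/dtau^2 = -(Gamma_tss*(-1/2)^2 + 2*Gamma_tst*(-1/2)*(-1) + Gamma_ttt*(-1)^2) = -12644/34901

Answer: Gamma_sss = -52444/34901, Gamma_sst = -22080/34901, Gamma_stt = -1088/2053, Gamma_tss = 11904/34901, Gamma_tst = 4160/34901, Gamma_ttt = 324/2053; accelerations (d^2s/dtau^2, d^2t/dtau^2) = (53687/34901, -12644/34901)


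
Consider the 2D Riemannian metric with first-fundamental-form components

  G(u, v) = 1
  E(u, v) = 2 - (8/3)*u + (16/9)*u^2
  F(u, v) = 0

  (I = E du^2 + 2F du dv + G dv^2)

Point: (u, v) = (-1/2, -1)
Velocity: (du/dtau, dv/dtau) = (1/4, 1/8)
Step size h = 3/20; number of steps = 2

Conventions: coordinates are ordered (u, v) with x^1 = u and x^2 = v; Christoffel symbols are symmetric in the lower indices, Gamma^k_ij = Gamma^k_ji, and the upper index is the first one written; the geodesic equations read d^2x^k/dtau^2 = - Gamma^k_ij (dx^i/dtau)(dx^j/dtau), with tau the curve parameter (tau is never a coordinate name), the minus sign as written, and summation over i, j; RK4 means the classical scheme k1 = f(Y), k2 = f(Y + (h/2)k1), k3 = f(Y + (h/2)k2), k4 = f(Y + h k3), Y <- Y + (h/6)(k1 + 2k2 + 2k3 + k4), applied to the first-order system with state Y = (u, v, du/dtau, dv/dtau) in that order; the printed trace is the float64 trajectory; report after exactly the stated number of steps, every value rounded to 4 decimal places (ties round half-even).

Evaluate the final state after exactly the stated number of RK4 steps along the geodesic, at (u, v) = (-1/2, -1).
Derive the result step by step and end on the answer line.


f(Y) = (du/dtau, dv/dtau, -Gamma^u_ij Y'^i Y'^j, -Gamma^v_ij Y'^i Y'^j) with the Gammas evaluated at the stage position; h = 0.150000; intermediate values shown to 6 dp
step 0: u = -0.5000, v = -1.0000, du/dtau = 0.2500, dv/dtau = 0.1250
step 1:
  k1: at (u, v) = (-0.500000, -1.000000), (du/dtau, dv/dtau) = (0.250000, 0.125000); Gamma_uuu = -0.588235, Gamma_uuv = 0.000000, Gamma_uvv = 0.000000, Gamma_vuu = 0.000000, Gamma_vuv = 0.000000, Gamma_vvv = 0.000000; k1 = (0.250000, 0.125000, 0.036765, 0.000000)
  k2: at (u, v) = (-0.481250, -0.990625), (du/dtau, dv/dtau) = (0.252757, 0.125000); Gamma_uuu = -0.592381, Gamma_uuv = 0.000000, Gamma_uvv = 0.000000, Gamma_vuu = 0.000000, Gamma_vuv = 0.000000, Gamma_vvv = 0.000000; k2 = (0.252757, 0.125000, 0.037845, 0.000000)
  k3: at (u, v) = (-0.481043, -0.990625), (du/dtau, dv/dtau) = (0.252838, 0.125000); Gamma_uuu = -0.592427, Gamma_uuv = 0.000000, Gamma_uvv = 0.000000, Gamma_vuu = 0.000000, Gamma_vuv = 0.000000, Gamma_vvv = 0.000000; k3 = (0.252838, 0.125000, 0.037872, 0.000000)
  k4: at (u, v) = (-0.462074, -0.981250), (du/dtau, dv/dtau) = (0.255681, 0.125000); Gamma_uuu = -0.596604, Gamma_uuv = 0.000000, Gamma_uvv = 0.000000, Gamma_vuu = 0.000000, Gamma_vuv = 0.000000, Gamma_vvv = 0.000000; k4 = (0.255681, 0.125000, 0.039002, 0.000000)
  Y <- Y + (h/6)(k1 + 2k2 + 2k3 + k4): u = -0.4621, v = -0.9812, du/dtau = 0.2557, dv/dtau = 0.1250
step 2:
  k1: at (u, v) = (-0.462078, -0.981250), (du/dtau, dv/dtau) = (0.255680, 0.125000); Gamma_uuu = -0.596603, Gamma_uuv = 0.000000, Gamma_uvv = 0.000000, Gamma_vuu = 0.000000, Gamma_vuv = 0.000000, Gamma_vvv = 0.000000; k1 = (0.255680, 0.125000, 0.039001, 0.000000)
  k2: at (u, v) = (-0.442902, -0.971875), (du/dtau, dv/dtau) = (0.258605, 0.125000); Gamma_uuu = -0.600802, Gamma_uuv = 0.000000, Gamma_uvv = 0.000000, Gamma_vuu = 0.000000, Gamma_vuv = 0.000000, Gamma_vvv = 0.000000; k2 = (0.258605, 0.125000, 0.040180, 0.000000)
  k3: at (u, v) = (-0.442683, -0.971875), (du/dtau, dv/dtau) = (0.258693, 0.125000); Gamma_uuu = -0.600850, Gamma_uuv = 0.000000, Gamma_uvv = 0.000000, Gamma_vuu = 0.000000, Gamma_vuv = 0.000000, Gamma_vvv = 0.000000; k3 = (0.258693, 0.125000, 0.040210, 0.000000)
  k4: at (u, v) = (-0.423274, -0.962500), (du/dtau, dv/dtau) = (0.261712, 0.125000); Gamma_uuu = -0.605070, Gamma_uuv = 0.000000, Gamma_uvv = 0.000000, Gamma_vuu = 0.000000, Gamma_vuv = 0.000000, Gamma_vvv = 0.000000; k4 = (0.261712, 0.125000, 0.041443, 0.000000)
  Y <- Y + (h/6)(k1 + 2k2 + 2k3 + k4): u = -0.4233, v = -0.9625, du/dtau = 0.2617, dv/dtau = 0.1250

Answer: u = -0.4233, v = -0.9625, du/dtau = 0.2617, dv/dtau = 0.1250
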